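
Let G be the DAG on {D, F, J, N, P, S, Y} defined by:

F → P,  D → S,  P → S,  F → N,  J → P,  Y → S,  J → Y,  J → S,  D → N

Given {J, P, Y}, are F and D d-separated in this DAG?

Yes

Enumerating the 4 paths from F to D and testing each for blocking by {J, P, Y}:
Path 1: F → N ← D
  N is a collider here and neither N nor any of its descendants is conditioned on, so the collider stays closed — the path is blocked at N.
Path 2: F → P → S ← D
  P is a chain here and P is conditioned on, so the path is blocked at P.
Path 3: F → P ← J → Y → S ← D
  J is a fork here and J is conditioned on, so the path is blocked at J.
Path 4: F → P ← J → S ← D
  J is a fork here and J is conditioned on, so the path is blocked at J.
Every path is blocked, so F and D are d-separated given {J, P, Y}.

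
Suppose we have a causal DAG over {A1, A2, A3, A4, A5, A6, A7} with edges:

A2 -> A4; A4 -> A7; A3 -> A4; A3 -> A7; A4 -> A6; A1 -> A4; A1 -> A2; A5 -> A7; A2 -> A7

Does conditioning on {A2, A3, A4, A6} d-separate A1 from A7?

There are 6 undirected paths between A1 and A7; checking each against the conditioning set {A2, A3, A4, A6}:
Path 1: A1 → A2 → A7
  A2 is a chain here and A2 is conditioned on, so the path is blocked at A2.
Path 2: A1 → A2 → A4 ← A3 → A7
  A2 is a chain here and A2 is conditioned on, so the path is blocked at A2.
Path 3: A1 → A2 → A4 → A7
  A2 is a chain here and A2 is conditioned on, so the path is blocked at A2.
Path 4: A1 → A4 ← A3 → A7
  A3 is a fork here and A3 is conditioned on, so the path is blocked at A3.
Path 5: A1 → A4 ← A2 → A7
  A2 is a fork here and A2 is conditioned on, so the path is blocked at A2.
Path 6: A1 → A4 → A7
  A4 is a chain here and A4 is conditioned on, so the path is blocked at A4.
Every path is blocked, so A1 and A7 are d-separated given {A2, A3, A4, A6}.

Yes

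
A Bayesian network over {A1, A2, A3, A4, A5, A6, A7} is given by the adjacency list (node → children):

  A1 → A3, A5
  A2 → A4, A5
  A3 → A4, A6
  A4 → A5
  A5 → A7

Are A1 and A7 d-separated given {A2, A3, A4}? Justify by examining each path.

We examine all 3 paths between A1 and A7:
Path 1: A1 → A5 → A7
  A5 is a chain and A5 is not conditioned on — no node blocks this path, so it is active.
Path 2: A1 → A3 → A4 ← A2 → A5 → A7
  A3 is a chain here and A3 is conditioned on, so the path is blocked at A3.
Path 3: A1 → A3 → A4 → A5 → A7
  A3 is a chain here and A3 is conditioned on, so the path is blocked at A3.
Since the path A1 → A5 → A7 is active, A1 and A7 are not d-separated given {A2, A3, A4}.

No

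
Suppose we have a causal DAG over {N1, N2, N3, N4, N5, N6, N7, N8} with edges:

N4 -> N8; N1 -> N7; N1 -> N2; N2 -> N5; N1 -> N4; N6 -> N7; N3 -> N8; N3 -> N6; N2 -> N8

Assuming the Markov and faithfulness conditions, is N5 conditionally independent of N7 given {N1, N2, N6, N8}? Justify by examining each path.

Yes

There are 4 undirected paths between N5 and N7; checking each against the conditioning set {N1, N2, N6, N8}:
Path 1: N5 ← N2 → N8 ← N4 ← N1 → N7
  N2 is a fork here and N2 is conditioned on, so the path is blocked at N2.
Path 2: N5 ← N2 → N8 ← N3 → N6 → N7
  N2 is a fork here and N2 is conditioned on, so the path is blocked at N2.
Path 3: N5 ← N2 ← N1 → N7
  N2 is a chain here and N2 is conditioned on, so the path is blocked at N2.
Path 4: N5 ← N2 ← N1 → N4 → N8 ← N3 → N6 → N7
  N2 is a chain here and N2 is conditioned on, so the path is blocked at N2.
Since every path is blocked, d-separation holds.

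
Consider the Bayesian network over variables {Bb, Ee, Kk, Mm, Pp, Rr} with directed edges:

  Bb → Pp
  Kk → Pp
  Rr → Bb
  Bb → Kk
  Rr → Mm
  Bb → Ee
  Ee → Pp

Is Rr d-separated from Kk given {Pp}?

No

Enumerating the 3 paths from Rr to Kk and testing each for blocking by {Pp}:
Path 1: Rr → Bb → Ee → Pp ← Kk
  Bb is a chain and Bb is not conditioned on; Ee is a chain and Ee is not conditioned on; Pp is a collider and Pp is conditioned on, which opens it — no node blocks this path, so it is active.
Path 2: Rr → Bb → Kk
  Bb is a chain and Bb is not conditioned on — no node blocks this path, so it is active.
Path 3: Rr → Bb → Pp ← Kk
  Bb is a chain and Bb is not conditioned on; Pp is a collider and Pp is conditioned on, which opens it — no node blocks this path, so it is active.
Because an active path exists, Rr and Kk are not d-separated.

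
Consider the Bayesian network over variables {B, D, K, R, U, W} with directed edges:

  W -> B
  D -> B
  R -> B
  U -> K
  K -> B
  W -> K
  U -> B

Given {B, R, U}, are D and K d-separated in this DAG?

We examine all 3 paths between D and K:
Path 1: D → B ← U → K
  U is a fork here and U is conditioned on, so the path is blocked at U.
Path 2: D → B ← W → K
  B is a collider and B is conditioned on, which opens it; W is a fork and W is not conditioned on — no node blocks this path, so it is active.
Path 3: D → B ← K
  B is a collider and B is conditioned on, which opens it — no node blocks this path, so it is active.
Because an active path exists, D and K are not d-separated.

No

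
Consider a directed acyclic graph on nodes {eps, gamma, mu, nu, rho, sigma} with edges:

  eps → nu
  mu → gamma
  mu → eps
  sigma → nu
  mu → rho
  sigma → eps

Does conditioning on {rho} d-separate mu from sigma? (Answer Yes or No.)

Yes

There are 2 undirected paths between mu and sigma; checking each against the conditioning set {rho}:
  1. mu → eps → nu ← sigma — eps:chain[open]; nu:collider[blocks] ⇒ blocked
  2. mu → eps ← sigma — eps:collider[blocks] ⇒ blocked
Every path is blocked, so mu and sigma are d-separated given {rho}.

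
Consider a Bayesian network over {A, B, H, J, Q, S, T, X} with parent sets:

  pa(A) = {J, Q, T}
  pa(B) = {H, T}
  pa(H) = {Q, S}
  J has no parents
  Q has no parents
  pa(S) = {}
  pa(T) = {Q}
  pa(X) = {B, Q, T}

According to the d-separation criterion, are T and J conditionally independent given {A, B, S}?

6 paths connect T and J; each must be blocked for d-separation to hold:
Path 1: T → A ← J
  A is a collider and A is conditioned on, which opens it — no node blocks this path, so it is active.
Path 2: T → B ← H ← Q → A ← J
  B is a collider and B is conditioned on, which opens it; H is a chain and H is not conditioned on; Q is a fork and Q is not conditioned on; A is a collider and A is conditioned on, which opens it — no node blocks this path, so it is active.
Path 3: T → B → X ← Q → A ← J
  B is a chain here and B is conditioned on, so the path is blocked at B.
Path 4: T → X ← B ← H ← Q → A ← J
  X is a collider here and neither X nor any of its descendants is conditioned on, so the collider stays closed — the path is blocked at X.
Path 5: T → X ← Q → A ← J
  X is a collider here and neither X nor any of its descendants is conditioned on, so the collider stays closed — the path is blocked at X.
Path 6: T ← Q → A ← J
  Q is a fork and Q is not conditioned on; A is a collider and A is conditioned on, which opens it — no node blocks this path, so it is active.
Since the path T → A ← J is active, T and J are not d-separated given {A, B, S}.

No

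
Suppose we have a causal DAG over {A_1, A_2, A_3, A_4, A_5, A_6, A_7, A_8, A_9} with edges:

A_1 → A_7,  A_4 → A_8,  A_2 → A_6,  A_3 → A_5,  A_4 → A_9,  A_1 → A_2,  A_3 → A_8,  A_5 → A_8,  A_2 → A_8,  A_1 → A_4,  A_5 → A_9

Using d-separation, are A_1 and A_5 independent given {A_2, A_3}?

Yes — A_1 and A_5 are d-separated given {A_2, A_3}.

We examine all 6 paths between A_1 and A_5:
Path 1: A_1 → A_4 → A_8 ← A_5
  A_8 is a collider here and neither A_8 nor any of its descendants is conditioned on, so the collider stays closed — the path is blocked at A_8.
Path 2: A_1 → A_4 → A_8 ← A_3 → A_5
  A_8 is a collider here and neither A_8 nor any of its descendants is conditioned on, so the collider stays closed — the path is blocked at A_8.
Path 3: A_1 → A_4 → A_9 ← A_5
  A_9 is a collider here and neither A_9 nor any of its descendants is conditioned on, so the collider stays closed — the path is blocked at A_9.
Path 4: A_1 → A_2 → A_8 ← A_4 → A_9 ← A_5
  A_2 is a chain here and A_2 is conditioned on, so the path is blocked at A_2.
Path 5: A_1 → A_2 → A_8 ← A_5
  A_2 is a chain here and A_2 is conditioned on, so the path is blocked at A_2.
Path 6: A_1 → A_2 → A_8 ← A_3 → A_5
  A_2 is a chain here and A_2 is conditioned on, so the path is blocked at A_2.
Every path is blocked, so A_1 and A_5 are d-separated given {A_2, A_3}.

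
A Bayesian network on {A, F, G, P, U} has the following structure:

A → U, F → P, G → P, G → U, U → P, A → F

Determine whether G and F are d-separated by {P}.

No

Enumerating the 4 paths from G to F and testing each for blocking by {P}:
Path 1: G → U → P ← F
  U is a chain and U is not conditioned on; P is a collider and P is conditioned on, which opens it — no node blocks this path, so it is active.
Path 2: G → U ← A → F
  U is a collider and its descendant P is conditioned on, which opens it; A is a fork and A is not conditioned on — no node blocks this path, so it is active.
Path 3: G → P ← F
  P is a collider and P is conditioned on, which opens it — no node blocks this path, so it is active.
Path 4: G → P ← U ← A → F
  P is a collider and P is conditioned on, which opens it; U is a chain and U is not conditioned on; A is a fork and A is not conditioned on — no node blocks this path, so it is active.
Because an active path exists, G and F are not d-separated.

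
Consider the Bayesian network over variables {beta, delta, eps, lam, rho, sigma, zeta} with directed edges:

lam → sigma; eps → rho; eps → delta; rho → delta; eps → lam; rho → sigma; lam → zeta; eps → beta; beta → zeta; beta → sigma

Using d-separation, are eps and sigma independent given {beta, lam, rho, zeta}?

Enumerating the 6 paths from eps to sigma and testing each for blocking by {beta, lam, rho, zeta}:
  1. eps → beta → sigma — beta:chain[blocks] ⇒ blocked
  2. eps → beta → zeta ← lam → sigma — beta:chain[blocks]; zeta:collider[open]; lam:fork[blocks] ⇒ blocked
  3. eps → rho → sigma — rho:chain[blocks] ⇒ blocked
  4. eps → delta ← rho → sigma — delta:collider[blocks]; rho:fork[blocks] ⇒ blocked
  5. eps → lam → sigma — lam:chain[blocks] ⇒ blocked
  6. eps → lam → zeta ← beta → sigma — lam:chain[blocks]; zeta:collider[open]; beta:fork[blocks] ⇒ blocked
Since every path is blocked, d-separation holds.

Yes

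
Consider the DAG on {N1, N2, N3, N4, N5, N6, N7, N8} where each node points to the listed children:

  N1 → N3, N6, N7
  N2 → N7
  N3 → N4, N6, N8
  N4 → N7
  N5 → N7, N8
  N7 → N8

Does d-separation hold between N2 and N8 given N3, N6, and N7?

No

There are 5 undirected paths between N2 and N8; checking each against the conditioning set {N3, N6, N7}:
Path 1: N2 → N7 ← N5 → N8
  N7 is a collider and N7 is conditioned on, which opens it; N5 is a fork and N5 is not conditioned on — no node blocks this path, so it is active.
Path 2: N2 → N7 ← N4 ← N3 → N8
  N3 is a fork here and N3 is conditioned on, so the path is blocked at N3.
Path 3: N2 → N7 → N8
  N7 is a chain here and N7 is conditioned on, so the path is blocked at N7.
Path 4: N2 → N7 ← N1 → N3 → N8
  N3 is a chain here and N3 is conditioned on, so the path is blocked at N3.
Path 5: N2 → N7 ← N1 → N6 ← N3 → N8
  N3 is a fork here and N3 is conditioned on, so the path is blocked at N3.
Since the path N2 → N7 ← N5 → N8 is active, N2 and N8 are not d-separated given {N3, N6, N7}.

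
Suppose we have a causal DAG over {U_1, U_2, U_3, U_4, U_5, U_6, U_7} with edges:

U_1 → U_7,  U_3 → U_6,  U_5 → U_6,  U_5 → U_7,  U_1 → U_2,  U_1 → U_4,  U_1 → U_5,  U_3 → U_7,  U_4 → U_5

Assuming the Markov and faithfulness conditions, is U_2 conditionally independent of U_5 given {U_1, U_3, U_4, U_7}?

Yes — U_2 and U_5 are d-separated given {U_1, U_3, U_4, U_7}.

Enumerating the 4 paths from U_2 to U_5 and testing each for blocking by {U_1, U_3, U_4, U_7}:
  1. U_2 ← U_1 → U_5 — U_1:fork[blocks] ⇒ blocked
  2. U_2 ← U_1 → U_4 → U_5 — U_1:fork[blocks]; U_4:chain[blocks] ⇒ blocked
  3. U_2 ← U_1 → U_7 ← U_5 — U_1:fork[blocks]; U_7:collider[open] ⇒ blocked
  4. U_2 ← U_1 → U_7 ← U_3 → U_6 ← U_5 — U_1:fork[blocks]; U_7:collider[open]; U_3:fork[blocks]; U_6:collider[blocks] ⇒ blocked
Since every path is blocked, d-separation holds.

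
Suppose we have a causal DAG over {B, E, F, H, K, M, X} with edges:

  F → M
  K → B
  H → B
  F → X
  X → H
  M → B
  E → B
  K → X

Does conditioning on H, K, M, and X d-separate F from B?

Yes — F and B are d-separated given {H, K, M, X}.

We examine all 3 paths between F and B:
Path 1: F → M → B
  M is a chain here and M is conditioned on, so the path is blocked at M.
Path 2: F → X → H → B
  X is a chain here and X is conditioned on, so the path is blocked at X.
Path 3: F → X ← K → B
  K is a fork here and K is conditioned on, so the path is blocked at K.
Every path is blocked, so F and B are d-separated given {H, K, M, X}.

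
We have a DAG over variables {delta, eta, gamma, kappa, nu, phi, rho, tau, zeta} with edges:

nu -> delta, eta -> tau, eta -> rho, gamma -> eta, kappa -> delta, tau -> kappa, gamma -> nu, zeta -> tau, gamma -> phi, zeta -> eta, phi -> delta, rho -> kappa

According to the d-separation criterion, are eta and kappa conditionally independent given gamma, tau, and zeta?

There are 5 undirected paths between eta and kappa; checking each against the conditioning set {gamma, tau, zeta}:
  1. eta ← gamma → phi → delta ← kappa — gamma:fork[blocks]; phi:chain[open]; delta:collider[blocks] ⇒ blocked
  2. eta ← gamma → nu → delta ← kappa — gamma:fork[blocks]; nu:chain[open]; delta:collider[blocks] ⇒ blocked
  3. eta → tau → kappa — tau:chain[blocks] ⇒ blocked
  4. eta ← zeta → tau → kappa — zeta:fork[blocks]; tau:chain[blocks] ⇒ blocked
  5. eta → rho → kappa — rho:chain[open] ⇒ active
Since the path eta → rho → kappa is active, eta and kappa are not d-separated given {gamma, tau, zeta}.

No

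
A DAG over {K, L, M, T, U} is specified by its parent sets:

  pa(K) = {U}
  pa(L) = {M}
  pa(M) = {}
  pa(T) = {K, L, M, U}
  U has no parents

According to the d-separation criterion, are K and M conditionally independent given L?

Yes

We examine all 4 paths between K and M:
  1. K ← U → T ← M — U:fork[open]; T:collider[blocks] ⇒ blocked
  2. K ← U → T ← L ← M — U:fork[open]; T:collider[blocks]; L:chain[blocks] ⇒ blocked
  3. K → T ← M — T:collider[blocks] ⇒ blocked
  4. K → T ← L ← M — T:collider[blocks]; L:chain[blocks] ⇒ blocked
Every path is blocked, so K and M are d-separated given {L}.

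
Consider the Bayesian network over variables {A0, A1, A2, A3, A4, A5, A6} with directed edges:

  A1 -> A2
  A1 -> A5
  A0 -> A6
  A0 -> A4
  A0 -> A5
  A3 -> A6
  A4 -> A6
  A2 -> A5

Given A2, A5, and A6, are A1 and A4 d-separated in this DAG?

No

We examine all 4 paths between A1 and A4:
  1. A1 → A5 ← A0 → A6 ← A4 — A5:collider[open]; A0:fork[open]; A6:collider[open] ⇒ active
  2. A1 → A5 ← A0 → A4 — A5:collider[open]; A0:fork[open] ⇒ active
  3. A1 → A2 → A5 ← A0 → A6 ← A4 — A2:chain[blocks]; A5:collider[open]; A0:fork[open]; A6:collider[open] ⇒ blocked
  4. A1 → A2 → A5 ← A0 → A4 — A2:chain[blocks]; A5:collider[open]; A0:fork[open] ⇒ blocked
Because an active path exists, A1 and A4 are not d-separated.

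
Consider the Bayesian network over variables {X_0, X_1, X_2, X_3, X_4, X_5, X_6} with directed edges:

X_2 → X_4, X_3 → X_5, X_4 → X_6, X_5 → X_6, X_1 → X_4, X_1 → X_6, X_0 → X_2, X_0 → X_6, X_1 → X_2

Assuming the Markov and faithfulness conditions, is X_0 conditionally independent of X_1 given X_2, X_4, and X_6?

There are 6 undirected paths between X_0 and X_1; checking each against the conditioning set {X_2, X_4, X_6}:
Path 1: X_0 → X_6 ← X_1
  X_6 is a collider and X_6 is conditioned on, which opens it — no node blocks this path, so it is active.
Path 2: X_0 → X_6 ← X_4 ← X_1
  X_4 is a chain here and X_4 is conditioned on, so the path is blocked at X_4.
Path 3: X_0 → X_6 ← X_4 ← X_2 ← X_1
  X_4 is a chain here and X_4 is conditioned on, so the path is blocked at X_4.
Path 4: X_0 → X_2 ← X_1
  X_2 is a collider and X_2 is conditioned on, which opens it — no node blocks this path, so it is active.
Path 5: X_0 → X_2 → X_4 ← X_1
  X_2 is a chain here and X_2 is conditioned on, so the path is blocked at X_2.
Path 6: X_0 → X_2 → X_4 → X_6 ← X_1
  X_2 is a chain here and X_2 is conditioned on, so the path is blocked at X_2.
Because an active path exists, X_0 and X_1 are not d-separated.

No — X_0 and X_1 are not d-separated given {X_2, X_4, X_6}.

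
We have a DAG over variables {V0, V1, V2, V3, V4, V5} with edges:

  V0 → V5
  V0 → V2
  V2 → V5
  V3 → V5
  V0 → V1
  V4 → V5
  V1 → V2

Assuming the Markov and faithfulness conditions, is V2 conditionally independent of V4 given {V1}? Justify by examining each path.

There are 3 undirected paths between V2 and V4; checking each against the conditioning set {V1}:
  1. V2 ← V0 → V5 ← V4 — V0:fork[open]; V5:collider[blocks] ⇒ blocked
  2. V2 ← V1 ← V0 → V5 ← V4 — V1:chain[blocks]; V0:fork[open]; V5:collider[blocks] ⇒ blocked
  3. V2 → V5 ← V4 — V5:collider[blocks] ⇒ blocked
Since every path is blocked, d-separation holds.

Yes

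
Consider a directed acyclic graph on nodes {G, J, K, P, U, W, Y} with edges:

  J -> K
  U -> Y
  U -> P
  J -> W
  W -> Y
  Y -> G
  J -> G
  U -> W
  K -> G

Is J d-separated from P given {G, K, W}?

No

6 paths connect J and P; each must be blocked for d-separation to hold:
Path 1: J → K → G ← Y ← U → P
  K is a chain here and K is conditioned on, so the path is blocked at K.
Path 2: J → K → G ← Y ← W ← U → P
  K is a chain here and K is conditioned on, so the path is blocked at K.
Path 3: J → G ← Y ← U → P
  G is a collider and G is conditioned on, which opens it; Y is a chain and Y is not conditioned on; U is a fork and U is not conditioned on — no node blocks this path, so it is active.
Path 4: J → G ← Y ← W ← U → P
  W is a chain here and W is conditioned on, so the path is blocked at W.
Path 5: J → W → Y ← U → P
  W is a chain here and W is conditioned on, so the path is blocked at W.
Path 6: J → W ← U → P
  W is a collider and W is conditioned on, which opens it; U is a fork and U is not conditioned on — no node blocks this path, so it is active.
At least one path is unblocked, so d-separation fails.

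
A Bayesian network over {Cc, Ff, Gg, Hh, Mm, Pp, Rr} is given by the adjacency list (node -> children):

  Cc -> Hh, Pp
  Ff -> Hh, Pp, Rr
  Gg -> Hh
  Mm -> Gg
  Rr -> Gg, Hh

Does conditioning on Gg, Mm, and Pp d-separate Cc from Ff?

No — Cc and Ff are not d-separated given {Gg, Mm, Pp}.

Enumerating the 4 paths from Cc to Ff and testing each for blocking by {Gg, Mm, Pp}:
  1. Cc → Pp ← Ff — Pp:collider[open] ⇒ active
  2. Cc → Hh ← Rr ← Ff — Hh:collider[blocks]; Rr:chain[open] ⇒ blocked
  3. Cc → Hh ← Ff — Hh:collider[blocks] ⇒ blocked
  4. Cc → Hh ← Gg ← Rr ← Ff — Hh:collider[blocks]; Gg:chain[blocks]; Rr:chain[open] ⇒ blocked
At least one path is unblocked, so d-separation fails.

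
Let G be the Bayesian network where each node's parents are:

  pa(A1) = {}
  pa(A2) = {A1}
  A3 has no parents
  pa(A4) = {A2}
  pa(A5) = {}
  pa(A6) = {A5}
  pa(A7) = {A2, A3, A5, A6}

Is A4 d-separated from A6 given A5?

Enumerating the 2 paths from A4 to A6 and testing each for blocking by {A5}:
  1. A4 ← A2 → A7 ← A5 → A6 — A2:fork[open]; A7:collider[blocks]; A5:fork[blocks] ⇒ blocked
  2. A4 ← A2 → A7 ← A6 — A2:fork[open]; A7:collider[blocks] ⇒ blocked
Since every path is blocked, d-separation holds.

Yes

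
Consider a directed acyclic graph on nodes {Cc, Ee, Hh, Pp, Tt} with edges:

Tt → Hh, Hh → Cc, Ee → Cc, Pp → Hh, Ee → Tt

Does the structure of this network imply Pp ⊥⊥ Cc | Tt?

We examine all 2 paths between Pp and Cc:
Path 1: Pp → Hh → Cc
  Hh is a chain and Hh is not conditioned on — no node blocks this path, so it is active.
Path 2: Pp → Hh ← Tt ← Ee → Cc
  Hh is a collider here and neither Hh nor any of its descendants is conditioned on, so the collider stays closed — the path is blocked at Hh.
Since the path Pp → Hh → Cc is active, Pp and Cc are not d-separated given {Tt}.

No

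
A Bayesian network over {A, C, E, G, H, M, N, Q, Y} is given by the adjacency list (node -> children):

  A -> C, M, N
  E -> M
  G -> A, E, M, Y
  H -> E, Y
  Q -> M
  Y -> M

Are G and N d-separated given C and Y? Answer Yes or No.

No

We examine all 6 paths between G and N:
Path 1: G → E ← H → Y → M ← A → N
  E is a collider here and neither E nor any of its descendants is conditioned on, so the collider stays closed — the path is blocked at E.
Path 2: G → E → M ← A → N
  M is a collider here and neither M nor any of its descendants is conditioned on, so the collider stays closed — the path is blocked at M.
Path 3: G → A → N
  A is a chain and A is not conditioned on — no node blocks this path, so it is active.
Path 4: G → Y ← H → E → M ← A → N
  M is a collider here and neither M nor any of its descendants is conditioned on, so the collider stays closed — the path is blocked at M.
Path 5: G → Y → M ← A → N
  Y is a chain here and Y is conditioned on, so the path is blocked at Y.
Path 6: G → M ← A → N
  M is a collider here and neither M nor any of its descendants is conditioned on, so the collider stays closed — the path is blocked at M.
Since the path G → A → N is active, G and N are not d-separated given {C, Y}.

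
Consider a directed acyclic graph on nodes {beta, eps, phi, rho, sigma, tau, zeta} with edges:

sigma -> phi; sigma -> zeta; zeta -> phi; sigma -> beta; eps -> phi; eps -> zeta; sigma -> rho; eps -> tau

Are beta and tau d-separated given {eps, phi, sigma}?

There are 4 undirected paths between beta and tau; checking each against the conditioning set {eps, phi, sigma}:
  1. beta ← sigma → phi ← zeta ← eps → tau — sigma:fork[blocks]; phi:collider[open]; zeta:chain[open]; eps:fork[blocks] ⇒ blocked
  2. beta ← sigma → phi ← eps → tau — sigma:fork[blocks]; phi:collider[open]; eps:fork[blocks] ⇒ blocked
  3. beta ← sigma → zeta → phi ← eps → tau — sigma:fork[blocks]; zeta:chain[open]; phi:collider[open]; eps:fork[blocks] ⇒ blocked
  4. beta ← sigma → zeta ← eps → tau — sigma:fork[blocks]; zeta:collider[open]; eps:fork[blocks] ⇒ blocked
Since every path is blocked, d-separation holds.

Yes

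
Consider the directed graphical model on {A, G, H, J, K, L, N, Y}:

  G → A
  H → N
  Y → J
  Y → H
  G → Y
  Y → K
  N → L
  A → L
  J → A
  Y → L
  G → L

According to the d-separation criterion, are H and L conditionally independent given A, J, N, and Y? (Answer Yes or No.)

Enumerating the 6 paths from H to L and testing each for blocking by {A, J, N, Y}:
Path 1: H → N → L
  N is a chain here and N is conditioned on, so the path is blocked at N.
Path 2: H ← Y → L
  Y is a fork here and Y is conditioned on, so the path is blocked at Y.
Path 3: H ← Y ← G → L
  Y is a chain here and Y is conditioned on, so the path is blocked at Y.
Path 4: H ← Y ← G → A → L
  Y is a chain here and Y is conditioned on, so the path is blocked at Y.
Path 5: H ← Y → J → A → L
  Y is a fork here and Y is conditioned on, so the path is blocked at Y.
Path 6: H ← Y → J → A ← G → L
  Y is a fork here and Y is conditioned on, so the path is blocked at Y.
All paths are blocked; H ⊥ L | {A, J, N, Y} holds.

Yes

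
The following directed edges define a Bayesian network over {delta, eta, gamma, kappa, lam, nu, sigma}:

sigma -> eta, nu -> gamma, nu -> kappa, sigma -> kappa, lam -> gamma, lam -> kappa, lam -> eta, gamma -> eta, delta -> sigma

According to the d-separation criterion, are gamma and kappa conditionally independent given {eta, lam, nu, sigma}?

Yes

Enumerating the 5 paths from gamma to kappa and testing each for blocking by {eta, lam, nu, sigma}:
Path 1: gamma ← nu → kappa
  nu is a fork here and nu is conditioned on, so the path is blocked at nu.
Path 2: gamma ← lam → kappa
  lam is a fork here and lam is conditioned on, so the path is blocked at lam.
Path 3: gamma ← lam → eta ← sigma → kappa
  lam is a fork here and lam is conditioned on, so the path is blocked at lam.
Path 4: gamma → eta ← sigma → kappa
  sigma is a fork here and sigma is conditioned on, so the path is blocked at sigma.
Path 5: gamma → eta ← lam → kappa
  lam is a fork here and lam is conditioned on, so the path is blocked at lam.
All paths are blocked; gamma ⊥ kappa | {eta, lam, nu, sigma} holds.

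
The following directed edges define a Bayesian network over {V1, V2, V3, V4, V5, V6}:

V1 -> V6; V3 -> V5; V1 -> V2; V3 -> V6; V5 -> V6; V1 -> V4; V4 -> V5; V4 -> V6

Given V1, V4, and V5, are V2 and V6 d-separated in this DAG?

Yes

There are 4 undirected paths between V2 and V6; checking each against the conditioning set {V1, V4, V5}:
Path 1: V2 ← V1 → V6
  V1 is a fork here and V1 is conditioned on, so the path is blocked at V1.
Path 2: V2 ← V1 → V4 → V5 → V6
  V1 is a fork here and V1 is conditioned on, so the path is blocked at V1.
Path 3: V2 ← V1 → V4 → V5 ← V3 → V6
  V1 is a fork here and V1 is conditioned on, so the path is blocked at V1.
Path 4: V2 ← V1 → V4 → V6
  V1 is a fork here and V1 is conditioned on, so the path is blocked at V1.
All paths are blocked; V2 ⊥ V6 | {V1, V4, V5} holds.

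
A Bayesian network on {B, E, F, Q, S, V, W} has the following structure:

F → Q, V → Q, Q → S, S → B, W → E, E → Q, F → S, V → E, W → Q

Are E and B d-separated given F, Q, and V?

Yes

There are 6 undirected paths between E and B; checking each against the conditioning set {F, Q, V}:
Path 1: E → Q → S → B
  Q is a chain here and Q is conditioned on, so the path is blocked at Q.
Path 2: E → Q ← F → S → B
  F is a fork here and F is conditioned on, so the path is blocked at F.
Path 3: E ← W → Q → S → B
  Q is a chain here and Q is conditioned on, so the path is blocked at Q.
Path 4: E ← W → Q ← F → S → B
  F is a fork here and F is conditioned on, so the path is blocked at F.
Path 5: E ← V → Q → S → B
  V is a fork here and V is conditioned on, so the path is blocked at V.
Path 6: E ← V → Q ← F → S → B
  V is a fork here and V is conditioned on, so the path is blocked at V.
All paths are blocked; E ⊥ B | {F, Q, V} holds.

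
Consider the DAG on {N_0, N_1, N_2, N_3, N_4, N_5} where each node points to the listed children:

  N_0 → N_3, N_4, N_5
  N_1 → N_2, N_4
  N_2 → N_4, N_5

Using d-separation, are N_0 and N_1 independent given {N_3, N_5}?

No — N_0 and N_1 are not d-separated given {N_3, N_5}.

Enumerating the 4 paths from N_0 to N_1 and testing each for blocking by {N_3, N_5}:
Path 1: N_0 → N_4 ← N_1
  N_4 is a collider here and neither N_4 nor any of its descendants is conditioned on, so the collider stays closed — the path is blocked at N_4.
Path 2: N_0 → N_4 ← N_2 ← N_1
  N_4 is a collider here and neither N_4 nor any of its descendants is conditioned on, so the collider stays closed — the path is blocked at N_4.
Path 3: N_0 → N_5 ← N_2 ← N_1
  N_5 is a collider and N_5 is conditioned on, which opens it; N_2 is a chain and N_2 is not conditioned on — no node blocks this path, so it is active.
Path 4: N_0 → N_5 ← N_2 → N_4 ← N_1
  N_4 is a collider here and neither N_4 nor any of its descendants is conditioned on, so the collider stays closed — the path is blocked at N_4.
At least one path is unblocked, so d-separation fails.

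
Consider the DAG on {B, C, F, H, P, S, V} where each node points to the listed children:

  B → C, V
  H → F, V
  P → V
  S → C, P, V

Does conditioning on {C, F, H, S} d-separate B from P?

4 paths connect B and P; each must be blocked for d-separation to hold:
Path 1: B → C ← S → P
  S is a fork here and S is conditioned on, so the path is blocked at S.
Path 2: B → C ← S → V ← P
  S is a fork here and S is conditioned on, so the path is blocked at S.
Path 3: B → V ← S → P
  V is a collider here and neither V nor any of its descendants is conditioned on, so the collider stays closed — the path is blocked at V.
Path 4: B → V ← P
  V is a collider here and neither V nor any of its descendants is conditioned on, so the collider stays closed — the path is blocked at V.
All paths are blocked; B ⊥ P | {C, F, H, S} holds.

Yes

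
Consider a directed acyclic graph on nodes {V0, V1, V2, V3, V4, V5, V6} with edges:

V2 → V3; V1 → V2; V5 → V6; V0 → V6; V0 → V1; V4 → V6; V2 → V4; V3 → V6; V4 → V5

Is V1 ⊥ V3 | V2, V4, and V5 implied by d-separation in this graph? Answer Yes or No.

There are 6 undirected paths between V1 and V3; checking each against the conditioning set {V2, V4, V5}:
Path 1: V1 → V2 → V3
  V2 is a chain here and V2 is conditioned on, so the path is blocked at V2.
Path 2: V1 → V2 → V4 → V6 ← V3
  V2 is a chain here and V2 is conditioned on, so the path is blocked at V2.
Path 3: V1 → V2 → V4 → V5 → V6 ← V3
  V2 is a chain here and V2 is conditioned on, so the path is blocked at V2.
Path 4: V1 ← V0 → V6 ← V3
  V6 is a collider here and neither V6 nor any of its descendants is conditioned on, so the collider stays closed — the path is blocked at V6.
Path 5: V1 ← V0 → V6 ← V4 ← V2 → V3
  V6 is a collider here and neither V6 nor any of its descendants is conditioned on, so the collider stays closed — the path is blocked at V6.
Path 6: V1 ← V0 → V6 ← V5 ← V4 ← V2 → V3
  V6 is a collider here and neither V6 nor any of its descendants is conditioned on, so the collider stays closed — the path is blocked at V6.
All paths are blocked; V1 ⊥ V3 | {V2, V4, V5} holds.

Yes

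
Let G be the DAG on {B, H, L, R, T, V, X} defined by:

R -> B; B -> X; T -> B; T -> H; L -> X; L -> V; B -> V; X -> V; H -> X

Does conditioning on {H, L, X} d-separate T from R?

There are 4 undirected paths between T and R; checking each against the conditioning set {H, L, X}:
Path 1: T → H → X ← L → V ← B ← R
  H is a chain here and H is conditioned on, so the path is blocked at H.
Path 2: T → H → X ← B ← R
  H is a chain here and H is conditioned on, so the path is blocked at H.
Path 3: T → H → X → V ← B ← R
  H is a chain here and H is conditioned on, so the path is blocked at H.
Path 4: T → B ← R
  B is a collider and its descendant X is conditioned on, which opens it — no node blocks this path, so it is active.
Because an active path exists, T and R are not d-separated.

No — T and R are not d-separated given {H, L, X}.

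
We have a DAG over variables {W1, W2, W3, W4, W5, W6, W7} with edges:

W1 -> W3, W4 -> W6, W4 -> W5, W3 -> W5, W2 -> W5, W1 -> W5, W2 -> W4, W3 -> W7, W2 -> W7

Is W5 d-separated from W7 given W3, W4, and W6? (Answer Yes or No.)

No

We examine all 4 paths between W5 and W7:
Path 1: W5 ← W4 ← W2 → W7
  W4 is a chain here and W4 is conditioned on, so the path is blocked at W4.
Path 2: W5 ← W3 → W7
  W3 is a fork here and W3 is conditioned on, so the path is blocked at W3.
Path 3: W5 ← W2 → W7
  W2 is a fork and W2 is not conditioned on — no node blocks this path, so it is active.
Path 4: W5 ← W1 → W3 → W7
  W3 is a chain here and W3 is conditioned on, so the path is blocked at W3.
Since the path W5 ← W2 → W7 is active, W5 and W7 are not d-separated given {W3, W4, W6}.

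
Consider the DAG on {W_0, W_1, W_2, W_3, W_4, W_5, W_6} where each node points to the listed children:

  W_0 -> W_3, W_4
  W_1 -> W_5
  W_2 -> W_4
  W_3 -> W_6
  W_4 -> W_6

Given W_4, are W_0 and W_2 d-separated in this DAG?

No — W_0 and W_2 are not d-separated given {W_4}.

Enumerating the 2 paths from W_0 to W_2 and testing each for blocking by {W_4}:
Path 1: W_0 → W_4 ← W_2
  W_4 is a collider and W_4 is conditioned on, which opens it — no node blocks this path, so it is active.
Path 2: W_0 → W_3 → W_6 ← W_4 ← W_2
  W_6 is a collider here and neither W_6 nor any of its descendants is conditioned on, so the collider stays closed — the path is blocked at W_6.
Since the path W_0 → W_4 ← W_2 is active, W_0 and W_2 are not d-separated given {W_4}.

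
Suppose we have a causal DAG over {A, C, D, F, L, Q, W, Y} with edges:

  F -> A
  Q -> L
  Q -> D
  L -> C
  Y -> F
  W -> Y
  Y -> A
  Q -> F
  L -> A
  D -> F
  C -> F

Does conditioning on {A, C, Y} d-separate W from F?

Yes

Enumerating the 5 paths from W to F and testing each for blocking by {A, C, Y}:
Path 1: W → Y → F
  Y is a chain here and Y is conditioned on, so the path is blocked at Y.
Path 2: W → Y → A ← F
  Y is a chain here and Y is conditioned on, so the path is blocked at Y.
Path 3: W → Y → A ← L → C → F
  Y is a chain here and Y is conditioned on, so the path is blocked at Y.
Path 4: W → Y → A ← L ← Q → F
  Y is a chain here and Y is conditioned on, so the path is blocked at Y.
Path 5: W → Y → A ← L ← Q → D → F
  Y is a chain here and Y is conditioned on, so the path is blocked at Y.
All paths are blocked; W ⊥ F | {A, C, Y} holds.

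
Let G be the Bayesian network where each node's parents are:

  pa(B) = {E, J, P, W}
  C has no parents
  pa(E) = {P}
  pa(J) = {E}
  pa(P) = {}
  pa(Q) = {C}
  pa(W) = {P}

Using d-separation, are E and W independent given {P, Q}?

Yes — E and W are d-separated given {P, Q}.

Enumerating the 6 paths from E to W and testing each for blocking by {P, Q}:
Path 1: E → J → B ← W
  B is a collider here and neither B nor any of its descendants is conditioned on, so the collider stays closed — the path is blocked at B.
Path 2: E → J → B ← P → W
  B is a collider here and neither B nor any of its descendants is conditioned on, so the collider stays closed — the path is blocked at B.
Path 3: E → B ← W
  B is a collider here and neither B nor any of its descendants is conditioned on, so the collider stays closed — the path is blocked at B.
Path 4: E → B ← P → W
  B is a collider here and neither B nor any of its descendants is conditioned on, so the collider stays closed — the path is blocked at B.
Path 5: E ← P → W
  P is a fork here and P is conditioned on, so the path is blocked at P.
Path 6: E ← P → B ← W
  P is a fork here and P is conditioned on, so the path is blocked at P.
Since every path is blocked, d-separation holds.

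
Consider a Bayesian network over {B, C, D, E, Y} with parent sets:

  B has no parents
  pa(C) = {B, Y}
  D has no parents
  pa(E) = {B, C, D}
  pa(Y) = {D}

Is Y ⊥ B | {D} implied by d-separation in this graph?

Enumerating the 4 paths from Y to B and testing each for blocking by {D}:
Path 1: Y ← D → E ← B
  D is a fork here and D is conditioned on, so the path is blocked at D.
Path 2: Y ← D → E ← C ← B
  D is a fork here and D is conditioned on, so the path is blocked at D.
Path 3: Y → C → E ← B
  E is a collider here and neither E nor any of its descendants is conditioned on, so the collider stays closed — the path is blocked at E.
Path 4: Y → C ← B
  C is a collider here and neither C nor any of its descendants is conditioned on, so the collider stays closed — the path is blocked at C.
All paths are blocked; Y ⊥ B | {D} holds.

Yes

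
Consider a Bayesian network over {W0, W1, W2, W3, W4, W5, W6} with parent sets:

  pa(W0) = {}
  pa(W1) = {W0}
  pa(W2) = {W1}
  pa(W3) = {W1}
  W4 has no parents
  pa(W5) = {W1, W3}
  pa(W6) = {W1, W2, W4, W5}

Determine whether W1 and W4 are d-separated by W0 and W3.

Yes

There are 4 undirected paths between W1 and W4; checking each against the conditioning set {W0, W3}:
Path 1: W1 → W5 → W6 ← W4
  W6 is a collider here and neither W6 nor any of its descendants is conditioned on, so the collider stays closed — the path is blocked at W6.
Path 2: W1 → W2 → W6 ← W4
  W6 is a collider here and neither W6 nor any of its descendants is conditioned on, so the collider stays closed — the path is blocked at W6.
Path 3: W1 → W3 → W5 → W6 ← W4
  W3 is a chain here and W3 is conditioned on, so the path is blocked at W3.
Path 4: W1 → W6 ← W4
  W6 is a collider here and neither W6 nor any of its descendants is conditioned on, so the collider stays closed — the path is blocked at W6.
Every path is blocked, so W1 and W4 are d-separated given {W0, W3}.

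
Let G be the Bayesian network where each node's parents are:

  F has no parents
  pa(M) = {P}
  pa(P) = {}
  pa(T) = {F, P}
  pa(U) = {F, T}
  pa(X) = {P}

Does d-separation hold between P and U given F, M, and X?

No — P and U are not d-separated given {F, M, X}.

2 paths connect P and U; each must be blocked for d-separation to hold:
Path 1: P → T → U
  T is a chain and T is not conditioned on — no node blocks this path, so it is active.
Path 2: P → T ← F → U
  T is a collider here and neither T nor any of its descendants is conditioned on, so the collider stays closed — the path is blocked at T.
At least one path is unblocked, so d-separation fails.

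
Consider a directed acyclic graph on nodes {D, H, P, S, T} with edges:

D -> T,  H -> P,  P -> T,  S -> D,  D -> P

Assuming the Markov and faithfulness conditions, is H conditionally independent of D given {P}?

No

We examine all 2 paths between H and D:
Path 1: H → P → T ← D
  P is a chain here and P is conditioned on, so the path is blocked at P.
Path 2: H → P ← D
  P is a collider and P is conditioned on, which opens it — no node blocks this path, so it is active.
Because an active path exists, H and D are not d-separated.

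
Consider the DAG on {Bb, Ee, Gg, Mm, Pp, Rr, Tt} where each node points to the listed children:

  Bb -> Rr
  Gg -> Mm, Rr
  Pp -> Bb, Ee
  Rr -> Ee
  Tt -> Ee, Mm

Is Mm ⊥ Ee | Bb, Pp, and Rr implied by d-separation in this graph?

Enumerating the 3 paths from Mm to Ee and testing each for blocking by {Bb, Pp, Rr}:
Path 1: Mm ← Gg → Rr → Ee
  Rr is a chain here and Rr is conditioned on, so the path is blocked at Rr.
Path 2: Mm ← Gg → Rr ← Bb ← Pp → Ee
  Bb is a chain here and Bb is conditioned on, so the path is blocked at Bb.
Path 3: Mm ← Tt → Ee
  Tt is a fork and Tt is not conditioned on — no node blocks this path, so it is active.
Because an active path exists, Mm and Ee are not d-separated.

No — Mm and Ee are not d-separated given {Bb, Pp, Rr}.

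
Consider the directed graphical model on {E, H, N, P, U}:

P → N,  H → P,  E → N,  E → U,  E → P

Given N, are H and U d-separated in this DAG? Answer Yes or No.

No

2 paths connect H and U; each must be blocked for d-separation to hold:
Path 1: H → P ← E → U
  P is a collider and its descendant N is conditioned on, which opens it; E is a fork and E is not conditioned on — no node blocks this path, so it is active.
Path 2: H → P → N ← E → U
  P is a chain and P is not conditioned on; N is a collider and N is conditioned on, which opens it; E is a fork and E is not conditioned on — no node blocks this path, so it is active.
Since the path H → P ← E → U is active, H and U are not d-separated given {N}.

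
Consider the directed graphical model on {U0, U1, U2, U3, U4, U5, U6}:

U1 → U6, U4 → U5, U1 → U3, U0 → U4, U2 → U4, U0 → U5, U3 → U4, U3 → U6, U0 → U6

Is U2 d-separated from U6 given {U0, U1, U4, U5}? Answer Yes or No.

No

There are 4 undirected paths between U2 and U6; checking each against the conditioning set {U0, U1, U4, U5}:
Path 1: U2 → U4 ← U3 ← U1 → U6
  U1 is a fork here and U1 is conditioned on, so the path is blocked at U1.
Path 2: U2 → U4 ← U3 → U6
  U4 is a collider and U4 is conditioned on, which opens it; U3 is a fork and U3 is not conditioned on — no node blocks this path, so it is active.
Path 3: U2 → U4 ← U0 → U6
  U0 is a fork here and U0 is conditioned on, so the path is blocked at U0.
Path 4: U2 → U4 → U5 ← U0 → U6
  U4 is a chain here and U4 is conditioned on, so the path is blocked at U4.
Because an active path exists, U2 and U6 are not d-separated.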